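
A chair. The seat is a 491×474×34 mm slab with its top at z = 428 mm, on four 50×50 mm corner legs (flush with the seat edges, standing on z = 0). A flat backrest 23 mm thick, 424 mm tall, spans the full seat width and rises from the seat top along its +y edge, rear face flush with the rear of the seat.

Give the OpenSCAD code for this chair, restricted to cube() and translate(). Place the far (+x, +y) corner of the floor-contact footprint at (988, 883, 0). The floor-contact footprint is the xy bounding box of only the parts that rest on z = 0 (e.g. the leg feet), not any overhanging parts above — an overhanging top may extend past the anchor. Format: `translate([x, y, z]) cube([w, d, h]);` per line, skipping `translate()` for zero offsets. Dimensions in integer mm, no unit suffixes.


translate([497, 409, 394]) cube([491, 474, 34]);
translate([497, 409, 0]) cube([50, 50, 394]);
translate([938, 409, 0]) cube([50, 50, 394]);
translate([497, 833, 0]) cube([50, 50, 394]);
translate([938, 833, 0]) cube([50, 50, 394]);
translate([497, 860, 428]) cube([491, 23, 424]);


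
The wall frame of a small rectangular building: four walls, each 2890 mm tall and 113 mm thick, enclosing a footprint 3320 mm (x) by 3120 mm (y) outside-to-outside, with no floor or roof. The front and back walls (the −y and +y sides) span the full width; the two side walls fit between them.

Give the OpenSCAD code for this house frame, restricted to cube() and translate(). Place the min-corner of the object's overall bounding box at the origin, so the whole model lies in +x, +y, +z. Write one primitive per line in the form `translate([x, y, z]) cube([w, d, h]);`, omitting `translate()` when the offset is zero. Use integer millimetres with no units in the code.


cube([3320, 113, 2890]);
translate([0, 3007, 0]) cube([3320, 113, 2890]);
translate([0, 113, 0]) cube([113, 2894, 2890]);
translate([3207, 113, 0]) cube([113, 2894, 2890]);


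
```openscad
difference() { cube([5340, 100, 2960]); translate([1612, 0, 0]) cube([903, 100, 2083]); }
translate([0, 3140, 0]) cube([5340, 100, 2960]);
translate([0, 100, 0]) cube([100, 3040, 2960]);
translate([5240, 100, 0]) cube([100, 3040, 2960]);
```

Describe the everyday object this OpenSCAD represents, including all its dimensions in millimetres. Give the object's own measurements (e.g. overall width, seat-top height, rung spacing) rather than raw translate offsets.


A single room: four walls, each 2960 mm tall and 100 mm thick, enclosing an outside footprint 5340×3240 mm (x × y), no floor or roof. The front and back walls (−y and +y sides) run the full x-width; the side walls fit between their inner faces. A door opening 903 mm wide and 2083 mm tall is cut through the front wall from the floor up, its −x edge 1612 mm from the wall's −x end.


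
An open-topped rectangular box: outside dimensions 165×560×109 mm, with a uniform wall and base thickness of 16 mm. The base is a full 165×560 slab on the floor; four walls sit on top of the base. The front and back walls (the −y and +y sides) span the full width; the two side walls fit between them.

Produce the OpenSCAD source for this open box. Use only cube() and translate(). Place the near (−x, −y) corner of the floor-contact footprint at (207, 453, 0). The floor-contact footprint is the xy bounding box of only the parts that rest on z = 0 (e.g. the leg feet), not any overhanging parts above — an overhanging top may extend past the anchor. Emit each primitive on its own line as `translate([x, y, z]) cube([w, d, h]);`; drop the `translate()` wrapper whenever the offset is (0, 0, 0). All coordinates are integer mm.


translate([207, 453, 0]) cube([165, 560, 16]);
translate([207, 453, 16]) cube([165, 16, 93]);
translate([207, 997, 16]) cube([165, 16, 93]);
translate([207, 469, 16]) cube([16, 528, 93]);
translate([356, 469, 16]) cube([16, 528, 93]);


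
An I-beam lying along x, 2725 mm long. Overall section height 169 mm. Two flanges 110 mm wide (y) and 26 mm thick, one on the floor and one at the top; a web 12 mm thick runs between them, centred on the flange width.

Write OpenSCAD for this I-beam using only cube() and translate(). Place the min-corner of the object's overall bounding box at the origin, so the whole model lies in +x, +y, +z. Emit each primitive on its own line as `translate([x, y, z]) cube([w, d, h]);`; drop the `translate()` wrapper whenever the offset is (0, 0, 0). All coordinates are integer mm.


cube([2725, 110, 26]);
translate([0, 49, 26]) cube([2725, 12, 117]);
translate([0, 0, 143]) cube([2725, 110, 26]);


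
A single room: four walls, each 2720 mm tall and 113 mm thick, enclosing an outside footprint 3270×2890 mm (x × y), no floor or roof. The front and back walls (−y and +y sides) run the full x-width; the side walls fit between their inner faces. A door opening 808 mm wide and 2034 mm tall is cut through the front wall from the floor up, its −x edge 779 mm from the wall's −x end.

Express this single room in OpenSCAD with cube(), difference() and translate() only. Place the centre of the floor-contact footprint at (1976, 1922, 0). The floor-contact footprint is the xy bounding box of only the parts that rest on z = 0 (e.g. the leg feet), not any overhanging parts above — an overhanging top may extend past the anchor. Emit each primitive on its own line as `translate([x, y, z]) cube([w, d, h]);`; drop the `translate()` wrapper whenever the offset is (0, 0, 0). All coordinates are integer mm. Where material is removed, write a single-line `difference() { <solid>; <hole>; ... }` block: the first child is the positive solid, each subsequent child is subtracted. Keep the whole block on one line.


difference() { translate([341, 477, 0]) cube([3270, 113, 2720]); translate([1120, 477, 0]) cube([808, 113, 2034]); }
translate([341, 3254, 0]) cube([3270, 113, 2720]);
translate([341, 590, 0]) cube([113, 2664, 2720]);
translate([3498, 590, 0]) cube([113, 2664, 2720]);


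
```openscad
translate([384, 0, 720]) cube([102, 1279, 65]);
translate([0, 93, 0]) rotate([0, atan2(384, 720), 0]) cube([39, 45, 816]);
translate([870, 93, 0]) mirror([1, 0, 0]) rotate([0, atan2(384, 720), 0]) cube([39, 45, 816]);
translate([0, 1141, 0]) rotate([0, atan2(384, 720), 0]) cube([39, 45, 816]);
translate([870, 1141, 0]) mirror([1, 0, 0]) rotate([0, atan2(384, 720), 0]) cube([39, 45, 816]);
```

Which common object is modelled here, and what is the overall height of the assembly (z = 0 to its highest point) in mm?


A sawhorse. The overall height is 785 mm.

A beam across two mirrored pairs of raked legs — a sawhorse. The beam's underside is at z = 720 (matching the legs' vertical rise in atan2(384, 720)) and the beam is 65 mm tall, so its top is at 720 + 65 = 785 mm. The raked legs top out at the beam's underside, so that is the highest point.


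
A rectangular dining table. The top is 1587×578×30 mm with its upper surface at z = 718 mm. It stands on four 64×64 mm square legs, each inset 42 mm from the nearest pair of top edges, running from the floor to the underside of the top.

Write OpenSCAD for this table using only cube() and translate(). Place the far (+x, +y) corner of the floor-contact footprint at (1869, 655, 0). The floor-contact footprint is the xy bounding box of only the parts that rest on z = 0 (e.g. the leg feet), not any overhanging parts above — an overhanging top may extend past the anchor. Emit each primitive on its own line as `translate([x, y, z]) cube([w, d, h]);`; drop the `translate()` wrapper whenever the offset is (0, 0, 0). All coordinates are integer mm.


translate([324, 119, 688]) cube([1587, 578, 30]);
translate([366, 161, 0]) cube([64, 64, 688]);
translate([1805, 161, 0]) cube([64, 64, 688]);
translate([366, 591, 0]) cube([64, 64, 688]);
translate([1805, 591, 0]) cube([64, 64, 688]);


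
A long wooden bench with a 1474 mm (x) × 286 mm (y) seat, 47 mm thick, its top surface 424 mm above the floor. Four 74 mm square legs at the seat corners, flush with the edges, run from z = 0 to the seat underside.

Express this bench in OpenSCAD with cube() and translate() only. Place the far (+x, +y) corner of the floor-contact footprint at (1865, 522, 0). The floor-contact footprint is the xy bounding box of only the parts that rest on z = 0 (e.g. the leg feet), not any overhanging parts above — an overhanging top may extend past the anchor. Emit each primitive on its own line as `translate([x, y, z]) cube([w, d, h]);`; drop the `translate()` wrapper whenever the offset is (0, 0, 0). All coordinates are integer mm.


// leg_h = 424 − 47 = 377
translate([391, 236, 377]) cube([1474, 286, 47]);
translate([391, 236, 0]) cube([74, 74, 377]);
translate([391, 448, 0]) cube([74, 74, 377]);
translate([1791, 236, 0]) cube([74, 74, 377]);
translate([1791, 448, 0]) cube([74, 74, 377]);


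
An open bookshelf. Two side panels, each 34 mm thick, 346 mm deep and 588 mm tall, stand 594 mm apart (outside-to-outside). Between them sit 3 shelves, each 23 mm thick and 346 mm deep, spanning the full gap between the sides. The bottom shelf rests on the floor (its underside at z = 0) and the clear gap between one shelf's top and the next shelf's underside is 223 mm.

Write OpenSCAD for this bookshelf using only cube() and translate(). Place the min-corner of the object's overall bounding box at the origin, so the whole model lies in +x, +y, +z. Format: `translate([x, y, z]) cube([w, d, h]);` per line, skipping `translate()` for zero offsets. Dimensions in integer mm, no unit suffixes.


cube([34, 346, 588]);
translate([560, 0, 0]) cube([34, 346, 588]);
translate([34, 0, 0]) cube([526, 346, 23]);
translate([34, 0, 246]) cube([526, 346, 23]);
translate([34, 0, 492]) cube([526, 346, 23]);


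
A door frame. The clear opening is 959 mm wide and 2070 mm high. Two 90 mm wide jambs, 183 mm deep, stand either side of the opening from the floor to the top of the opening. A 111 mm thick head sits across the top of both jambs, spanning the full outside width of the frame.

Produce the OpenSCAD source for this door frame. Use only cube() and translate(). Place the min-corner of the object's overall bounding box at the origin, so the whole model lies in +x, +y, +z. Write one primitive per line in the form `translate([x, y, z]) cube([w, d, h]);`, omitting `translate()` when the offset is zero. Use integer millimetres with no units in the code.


cube([90, 183, 2070]);
translate([1049, 0, 0]) cube([90, 183, 2070]);
translate([0, 0, 2070]) cube([1139, 183, 111]);


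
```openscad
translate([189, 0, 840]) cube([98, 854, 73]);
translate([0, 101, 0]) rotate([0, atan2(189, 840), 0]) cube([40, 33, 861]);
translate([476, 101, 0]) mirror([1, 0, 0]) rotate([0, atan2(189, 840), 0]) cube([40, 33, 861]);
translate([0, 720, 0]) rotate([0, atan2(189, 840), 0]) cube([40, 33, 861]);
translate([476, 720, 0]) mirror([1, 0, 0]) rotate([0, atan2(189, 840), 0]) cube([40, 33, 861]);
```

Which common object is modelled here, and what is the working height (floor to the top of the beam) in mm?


A sawhorse. The overall height is 913 mm.

A beam across two mirrored pairs of raked legs — a sawhorse. The beam's underside is at z = 840 (matching the legs' vertical rise in atan2(189, 840)) and the beam is 73 mm tall, so its top is at 840 + 73 = 913 mm. The raked legs top out at the beam's underside, so that is the highest point.


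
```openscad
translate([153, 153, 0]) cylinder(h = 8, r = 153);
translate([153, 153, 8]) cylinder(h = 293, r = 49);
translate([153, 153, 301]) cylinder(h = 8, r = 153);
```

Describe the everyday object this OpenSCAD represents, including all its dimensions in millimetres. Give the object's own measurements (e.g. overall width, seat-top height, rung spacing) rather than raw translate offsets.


A spool: two coaxial disc flanges of radius 153 mm and thickness 8 mm, joined by a core cylinder of radius 49 mm and height 293 mm. The lower flange rests on z = 0 and the three cylinders share a vertical axis.


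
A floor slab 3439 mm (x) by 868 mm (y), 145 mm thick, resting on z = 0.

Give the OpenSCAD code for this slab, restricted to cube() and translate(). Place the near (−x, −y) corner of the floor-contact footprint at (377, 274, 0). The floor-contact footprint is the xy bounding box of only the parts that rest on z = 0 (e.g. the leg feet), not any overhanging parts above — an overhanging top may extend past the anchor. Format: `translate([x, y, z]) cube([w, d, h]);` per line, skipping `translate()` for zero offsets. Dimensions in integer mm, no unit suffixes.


translate([377, 274, 0]) cube([3439, 868, 145]);


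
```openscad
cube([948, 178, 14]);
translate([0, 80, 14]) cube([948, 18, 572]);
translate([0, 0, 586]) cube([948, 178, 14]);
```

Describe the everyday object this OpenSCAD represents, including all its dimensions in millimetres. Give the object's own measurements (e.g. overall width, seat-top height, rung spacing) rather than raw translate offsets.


An I-beam lying along x, 948 mm long. Overall section height 600 mm. Two flanges 178 mm wide (y) and 14 mm thick, one on the floor and one at the top; a web 18 mm thick runs between them, centred on the flange width.


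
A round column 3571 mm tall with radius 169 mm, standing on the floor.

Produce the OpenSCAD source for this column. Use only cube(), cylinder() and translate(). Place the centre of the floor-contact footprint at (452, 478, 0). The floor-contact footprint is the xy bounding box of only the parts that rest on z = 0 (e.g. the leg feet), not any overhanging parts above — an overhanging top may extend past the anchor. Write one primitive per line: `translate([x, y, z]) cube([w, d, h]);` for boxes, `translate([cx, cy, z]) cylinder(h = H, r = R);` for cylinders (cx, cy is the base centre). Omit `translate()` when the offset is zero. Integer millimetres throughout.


translate([452, 478, 0]) cylinder(h = 3571, r = 169);


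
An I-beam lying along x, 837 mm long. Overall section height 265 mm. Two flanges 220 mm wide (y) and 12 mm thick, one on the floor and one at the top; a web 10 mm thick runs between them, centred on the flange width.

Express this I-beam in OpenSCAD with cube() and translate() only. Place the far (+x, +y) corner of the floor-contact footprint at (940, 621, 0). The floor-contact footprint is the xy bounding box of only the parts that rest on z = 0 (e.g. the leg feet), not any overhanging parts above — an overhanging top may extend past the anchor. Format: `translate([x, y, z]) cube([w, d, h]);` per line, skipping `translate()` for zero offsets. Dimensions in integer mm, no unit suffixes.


translate([103, 401, 0]) cube([837, 220, 12]);
translate([103, 506, 12]) cube([837, 10, 241]);
translate([103, 401, 253]) cube([837, 220, 12]);


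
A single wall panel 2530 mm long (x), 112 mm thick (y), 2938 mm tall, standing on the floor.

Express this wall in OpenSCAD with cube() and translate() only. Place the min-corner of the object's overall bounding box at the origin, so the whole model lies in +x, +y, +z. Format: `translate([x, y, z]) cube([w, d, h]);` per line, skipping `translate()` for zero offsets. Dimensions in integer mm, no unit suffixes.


cube([2530, 112, 2938]);


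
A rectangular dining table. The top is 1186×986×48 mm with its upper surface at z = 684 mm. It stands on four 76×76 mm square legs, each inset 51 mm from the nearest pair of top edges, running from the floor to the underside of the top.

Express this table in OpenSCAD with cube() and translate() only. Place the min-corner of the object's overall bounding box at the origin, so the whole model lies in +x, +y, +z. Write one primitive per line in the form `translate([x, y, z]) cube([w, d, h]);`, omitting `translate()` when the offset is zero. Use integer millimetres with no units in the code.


translate([0, 0, 636]) cube([1186, 986, 48]);
translate([51, 51, 0]) cube([76, 76, 636]);
translate([1059, 51, 0]) cube([76, 76, 636]);
translate([51, 859, 0]) cube([76, 76, 636]);
translate([1059, 859, 0]) cube([76, 76, 636]);


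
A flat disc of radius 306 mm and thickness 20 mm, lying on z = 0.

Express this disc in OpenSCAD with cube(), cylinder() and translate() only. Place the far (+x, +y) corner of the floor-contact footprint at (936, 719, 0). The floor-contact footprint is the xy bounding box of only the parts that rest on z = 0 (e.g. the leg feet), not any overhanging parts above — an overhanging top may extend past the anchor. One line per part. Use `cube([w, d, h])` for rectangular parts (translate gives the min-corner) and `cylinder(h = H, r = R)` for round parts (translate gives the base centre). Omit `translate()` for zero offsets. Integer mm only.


translate([630, 413, 0]) cylinder(h = 20, r = 306);


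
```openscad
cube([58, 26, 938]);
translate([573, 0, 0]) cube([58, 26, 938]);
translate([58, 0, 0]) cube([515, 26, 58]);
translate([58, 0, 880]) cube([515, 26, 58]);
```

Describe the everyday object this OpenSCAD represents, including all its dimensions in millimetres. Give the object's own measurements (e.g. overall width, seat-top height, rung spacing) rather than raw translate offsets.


A rectangular picture frame lying in the x–z plane (depth along y). The opening is 515 mm wide (x) by 822 mm tall (z), surrounded by a border 58 mm wide on all four sides. The frame is 26 mm deep and is made of two full-height vertical stiles with two horizontal rails fitted between them.


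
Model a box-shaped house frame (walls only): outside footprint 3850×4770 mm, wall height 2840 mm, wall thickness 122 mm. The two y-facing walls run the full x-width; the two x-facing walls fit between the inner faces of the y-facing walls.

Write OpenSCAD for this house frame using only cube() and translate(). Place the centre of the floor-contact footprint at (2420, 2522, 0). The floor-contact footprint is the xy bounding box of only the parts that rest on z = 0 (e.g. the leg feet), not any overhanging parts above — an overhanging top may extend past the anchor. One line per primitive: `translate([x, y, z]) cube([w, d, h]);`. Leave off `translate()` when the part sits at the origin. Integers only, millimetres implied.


translate([495, 137, 0]) cube([3850, 122, 2840]);
translate([495, 4785, 0]) cube([3850, 122, 2840]);
translate([495, 259, 0]) cube([122, 4526, 2840]);
translate([4223, 259, 0]) cube([122, 4526, 2840]);


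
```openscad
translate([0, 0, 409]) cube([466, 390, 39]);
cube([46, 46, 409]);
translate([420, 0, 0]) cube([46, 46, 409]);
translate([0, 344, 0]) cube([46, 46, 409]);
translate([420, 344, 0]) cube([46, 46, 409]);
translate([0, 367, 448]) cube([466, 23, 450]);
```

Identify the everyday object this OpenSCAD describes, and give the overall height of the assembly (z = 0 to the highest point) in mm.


A chair. The overall height is 898 mm.

A slab on four corner posts with a tall panel at the back — a chair. The seat slab sits at z = 409 with thickness 39, and the 450 mm backrest starts at the seat top, so the overall height is 409 + 39 + 450 = 898 mm.


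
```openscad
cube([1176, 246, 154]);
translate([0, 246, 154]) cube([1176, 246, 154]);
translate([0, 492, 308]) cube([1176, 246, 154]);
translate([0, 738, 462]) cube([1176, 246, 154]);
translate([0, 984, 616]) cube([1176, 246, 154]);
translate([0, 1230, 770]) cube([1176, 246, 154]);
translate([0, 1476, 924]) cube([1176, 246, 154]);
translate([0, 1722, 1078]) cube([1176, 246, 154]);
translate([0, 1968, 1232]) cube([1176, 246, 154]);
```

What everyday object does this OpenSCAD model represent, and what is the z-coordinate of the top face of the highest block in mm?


A staircase. The total rise is 1386 mm.

9 identical blocks, each offset up and back from the previous — a staircase. Each step is 154 mm tall and there are 9 of them, so the total rise is 9 × 154 = 1386 mm.


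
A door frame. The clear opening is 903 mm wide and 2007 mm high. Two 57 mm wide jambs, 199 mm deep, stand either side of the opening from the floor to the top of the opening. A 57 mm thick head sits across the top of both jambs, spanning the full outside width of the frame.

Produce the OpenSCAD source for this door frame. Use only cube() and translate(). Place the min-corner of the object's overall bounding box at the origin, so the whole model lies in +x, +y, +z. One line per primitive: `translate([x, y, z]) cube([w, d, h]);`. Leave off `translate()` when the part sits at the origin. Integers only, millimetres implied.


cube([57, 199, 2007]);
translate([960, 0, 0]) cube([57, 199, 2007]);
translate([0, 0, 2007]) cube([1017, 199, 57]);


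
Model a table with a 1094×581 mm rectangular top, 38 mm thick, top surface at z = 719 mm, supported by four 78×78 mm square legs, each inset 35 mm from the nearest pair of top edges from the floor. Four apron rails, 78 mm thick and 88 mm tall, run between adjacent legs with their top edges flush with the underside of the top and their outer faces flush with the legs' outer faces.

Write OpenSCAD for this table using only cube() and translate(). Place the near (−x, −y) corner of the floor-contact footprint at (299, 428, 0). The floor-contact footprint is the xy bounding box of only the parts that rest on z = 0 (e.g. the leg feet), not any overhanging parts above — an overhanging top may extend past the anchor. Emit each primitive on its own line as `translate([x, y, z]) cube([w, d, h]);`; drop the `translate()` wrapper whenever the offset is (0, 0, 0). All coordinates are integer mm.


// leg_h = 719 - 38 = 681
// apron z = 681 - 88 = 593
translate([264, 393, 681]) cube([1094, 581, 38]);
translate([299, 428, 0]) cube([78, 78, 681]);
translate([1245, 428, 0]) cube([78, 78, 681]);
translate([299, 861, 0]) cube([78, 78, 681]);
translate([1245, 861, 0]) cube([78, 78, 681]);
translate([377, 428, 593]) cube([868, 78, 88]);
translate([377, 861, 593]) cube([868, 78, 88]);
translate([299, 506, 593]) cube([78, 355, 88]);
translate([1245, 506, 593]) cube([78, 355, 88]);


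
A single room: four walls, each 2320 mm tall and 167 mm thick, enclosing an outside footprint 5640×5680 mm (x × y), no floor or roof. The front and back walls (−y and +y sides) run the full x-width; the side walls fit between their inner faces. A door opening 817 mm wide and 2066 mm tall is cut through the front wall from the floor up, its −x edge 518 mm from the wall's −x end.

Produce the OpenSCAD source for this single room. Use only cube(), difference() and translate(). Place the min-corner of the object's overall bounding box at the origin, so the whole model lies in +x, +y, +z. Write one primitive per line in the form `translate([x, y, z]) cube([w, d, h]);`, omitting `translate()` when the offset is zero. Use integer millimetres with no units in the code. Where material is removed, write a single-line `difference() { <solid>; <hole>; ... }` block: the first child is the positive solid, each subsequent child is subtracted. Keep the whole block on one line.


difference() { cube([5640, 167, 2320]); translate([518, 0, 0]) cube([817, 167, 2066]); }
translate([0, 5513, 0]) cube([5640, 167, 2320]);
translate([0, 167, 0]) cube([167, 5346, 2320]);
translate([5473, 167, 0]) cube([167, 5346, 2320]);


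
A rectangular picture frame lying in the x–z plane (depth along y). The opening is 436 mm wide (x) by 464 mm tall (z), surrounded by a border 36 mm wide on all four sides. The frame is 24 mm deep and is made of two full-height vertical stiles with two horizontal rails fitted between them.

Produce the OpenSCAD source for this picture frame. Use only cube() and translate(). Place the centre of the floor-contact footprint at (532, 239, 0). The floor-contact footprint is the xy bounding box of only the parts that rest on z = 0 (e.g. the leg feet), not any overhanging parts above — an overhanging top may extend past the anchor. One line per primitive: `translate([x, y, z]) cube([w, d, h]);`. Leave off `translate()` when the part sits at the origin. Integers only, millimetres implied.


translate([278, 227, 0]) cube([36, 24, 536]);
translate([750, 227, 0]) cube([36, 24, 536]);
translate([314, 227, 0]) cube([436, 24, 36]);
translate([314, 227, 500]) cube([436, 24, 36]);


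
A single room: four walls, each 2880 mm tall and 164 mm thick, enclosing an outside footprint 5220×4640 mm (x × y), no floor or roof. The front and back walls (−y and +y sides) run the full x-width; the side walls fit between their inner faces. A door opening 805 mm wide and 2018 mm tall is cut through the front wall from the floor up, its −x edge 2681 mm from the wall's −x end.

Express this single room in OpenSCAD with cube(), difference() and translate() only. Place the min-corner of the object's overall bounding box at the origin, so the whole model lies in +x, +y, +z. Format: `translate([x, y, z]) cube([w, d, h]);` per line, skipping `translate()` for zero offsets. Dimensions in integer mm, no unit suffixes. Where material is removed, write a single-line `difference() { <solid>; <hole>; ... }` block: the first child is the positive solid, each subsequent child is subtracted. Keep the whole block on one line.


difference() { cube([5220, 164, 2880]); translate([2681, 0, 0]) cube([805, 164, 2018]); }
translate([0, 4476, 0]) cube([5220, 164, 2880]);
translate([0, 164, 0]) cube([164, 4312, 2880]);
translate([5056, 164, 0]) cube([164, 4312, 2880]);


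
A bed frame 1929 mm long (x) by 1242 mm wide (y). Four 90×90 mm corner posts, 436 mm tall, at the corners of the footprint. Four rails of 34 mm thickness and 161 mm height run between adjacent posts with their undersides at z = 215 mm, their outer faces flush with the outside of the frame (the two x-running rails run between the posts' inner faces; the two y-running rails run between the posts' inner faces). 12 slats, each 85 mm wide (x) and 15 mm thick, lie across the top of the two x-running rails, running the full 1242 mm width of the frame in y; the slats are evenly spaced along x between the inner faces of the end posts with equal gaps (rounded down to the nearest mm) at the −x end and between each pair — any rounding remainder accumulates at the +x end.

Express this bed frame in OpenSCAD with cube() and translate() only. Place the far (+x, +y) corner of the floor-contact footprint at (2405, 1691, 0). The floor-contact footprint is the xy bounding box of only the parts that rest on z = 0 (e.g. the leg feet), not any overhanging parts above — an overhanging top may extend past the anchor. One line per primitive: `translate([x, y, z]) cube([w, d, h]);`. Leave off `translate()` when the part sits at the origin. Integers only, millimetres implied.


translate([476, 449, 0]) cube([90, 90, 436]);
translate([476, 1601, 0]) cube([90, 90, 436]);
translate([2315, 449, 0]) cube([90, 90, 436]);
translate([2315, 1601, 0]) cube([90, 90, 436]);
translate([566, 449, 215]) cube([1749, 34, 161]);
translate([566, 1657, 215]) cube([1749, 34, 161]);
translate([476, 539, 215]) cube([34, 1062, 161]);
translate([2371, 539, 215]) cube([34, 1062, 161]);
translate([622, 449, 376]) cube([85, 1242, 15]);
translate([763, 449, 376]) cube([85, 1242, 15]);
translate([904, 449, 376]) cube([85, 1242, 15]);
translate([1045, 449, 376]) cube([85, 1242, 15]);
translate([1186, 449, 376]) cube([85, 1242, 15]);
translate([1327, 449, 376]) cube([85, 1242, 15]);
translate([1468, 449, 376]) cube([85, 1242, 15]);
translate([1609, 449, 376]) cube([85, 1242, 15]);
translate([1750, 449, 376]) cube([85, 1242, 15]);
translate([1891, 449, 376]) cube([85, 1242, 15]);
translate([2032, 449, 376]) cube([85, 1242, 15]);
translate([2173, 449, 376]) cube([85, 1242, 15]);


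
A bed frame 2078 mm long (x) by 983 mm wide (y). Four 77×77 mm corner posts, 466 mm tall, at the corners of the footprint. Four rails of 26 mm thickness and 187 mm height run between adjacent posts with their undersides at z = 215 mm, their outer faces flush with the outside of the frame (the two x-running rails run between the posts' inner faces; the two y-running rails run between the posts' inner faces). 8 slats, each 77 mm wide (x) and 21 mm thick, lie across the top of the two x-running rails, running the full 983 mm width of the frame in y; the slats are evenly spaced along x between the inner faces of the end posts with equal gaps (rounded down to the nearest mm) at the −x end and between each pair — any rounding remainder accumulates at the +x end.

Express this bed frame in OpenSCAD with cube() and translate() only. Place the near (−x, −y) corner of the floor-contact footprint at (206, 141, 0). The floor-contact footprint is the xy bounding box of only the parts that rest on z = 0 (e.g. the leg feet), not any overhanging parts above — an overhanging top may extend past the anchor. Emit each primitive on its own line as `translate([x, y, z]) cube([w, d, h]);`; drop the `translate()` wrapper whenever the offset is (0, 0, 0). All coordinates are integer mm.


// slat z = rail_z + rail_h = 215 + 187 = 402
// slat gap = ⌊(1924 − 8·77) / 9⌋ = 145
translate([206, 141, 0]) cube([77, 77, 466]);
translate([206, 1047, 0]) cube([77, 77, 466]);
translate([2207, 141, 0]) cube([77, 77, 466]);
translate([2207, 1047, 0]) cube([77, 77, 466]);
translate([283, 141, 215]) cube([1924, 26, 187]);
translate([283, 1098, 215]) cube([1924, 26, 187]);
translate([206, 218, 215]) cube([26, 829, 187]);
translate([2258, 218, 215]) cube([26, 829, 187]);
translate([428, 141, 402]) cube([77, 983, 21]);
translate([650, 141, 402]) cube([77, 983, 21]);
translate([872, 141, 402]) cube([77, 983, 21]);
translate([1094, 141, 402]) cube([77, 983, 21]);
translate([1316, 141, 402]) cube([77, 983, 21]);
translate([1538, 141, 402]) cube([77, 983, 21]);
translate([1760, 141, 402]) cube([77, 983, 21]);
translate([1982, 141, 402]) cube([77, 983, 21]);


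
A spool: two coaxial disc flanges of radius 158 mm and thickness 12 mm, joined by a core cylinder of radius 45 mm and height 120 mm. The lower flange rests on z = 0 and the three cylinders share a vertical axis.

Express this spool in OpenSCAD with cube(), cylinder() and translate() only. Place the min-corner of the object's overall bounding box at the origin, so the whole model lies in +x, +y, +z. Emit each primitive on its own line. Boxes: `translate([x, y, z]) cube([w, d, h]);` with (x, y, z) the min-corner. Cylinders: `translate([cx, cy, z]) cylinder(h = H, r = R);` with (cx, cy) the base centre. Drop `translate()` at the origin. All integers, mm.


translate([158, 158, 0]) cylinder(h = 12, r = 158);
translate([158, 158, 12]) cylinder(h = 120, r = 45);
translate([158, 158, 132]) cylinder(h = 12, r = 158);


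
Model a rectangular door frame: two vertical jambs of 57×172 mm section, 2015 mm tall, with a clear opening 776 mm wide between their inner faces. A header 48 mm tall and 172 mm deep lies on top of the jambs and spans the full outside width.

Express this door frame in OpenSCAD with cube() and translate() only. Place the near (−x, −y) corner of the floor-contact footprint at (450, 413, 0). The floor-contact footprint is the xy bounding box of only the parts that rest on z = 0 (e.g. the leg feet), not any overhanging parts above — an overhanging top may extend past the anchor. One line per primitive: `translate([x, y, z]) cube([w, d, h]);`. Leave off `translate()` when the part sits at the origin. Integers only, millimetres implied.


translate([450, 413, 0]) cube([57, 172, 2015]);
translate([1283, 413, 0]) cube([57, 172, 2015]);
translate([450, 413, 2015]) cube([890, 172, 48]);


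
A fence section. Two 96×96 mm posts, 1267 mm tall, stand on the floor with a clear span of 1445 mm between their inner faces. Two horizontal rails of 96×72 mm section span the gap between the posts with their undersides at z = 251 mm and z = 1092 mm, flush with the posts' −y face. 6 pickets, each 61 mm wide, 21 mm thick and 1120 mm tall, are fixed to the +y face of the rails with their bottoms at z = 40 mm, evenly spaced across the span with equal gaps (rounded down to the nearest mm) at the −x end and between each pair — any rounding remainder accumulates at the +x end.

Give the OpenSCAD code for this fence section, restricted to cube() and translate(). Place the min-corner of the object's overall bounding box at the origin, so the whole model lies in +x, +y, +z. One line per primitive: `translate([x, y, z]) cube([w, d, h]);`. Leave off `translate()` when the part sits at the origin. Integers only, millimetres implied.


cube([96, 96, 1267]);
translate([1541, 0, 0]) cube([96, 96, 1267]);
translate([96, 0, 251]) cube([1445, 96, 72]);
translate([96, 0, 1092]) cube([1445, 96, 72]);
translate([250, 96, 40]) cube([61, 21, 1120]);
translate([465, 96, 40]) cube([61, 21, 1120]);
translate([680, 96, 40]) cube([61, 21, 1120]);
translate([895, 96, 40]) cube([61, 21, 1120]);
translate([1110, 96, 40]) cube([61, 21, 1120]);
translate([1325, 96, 40]) cube([61, 21, 1120]);


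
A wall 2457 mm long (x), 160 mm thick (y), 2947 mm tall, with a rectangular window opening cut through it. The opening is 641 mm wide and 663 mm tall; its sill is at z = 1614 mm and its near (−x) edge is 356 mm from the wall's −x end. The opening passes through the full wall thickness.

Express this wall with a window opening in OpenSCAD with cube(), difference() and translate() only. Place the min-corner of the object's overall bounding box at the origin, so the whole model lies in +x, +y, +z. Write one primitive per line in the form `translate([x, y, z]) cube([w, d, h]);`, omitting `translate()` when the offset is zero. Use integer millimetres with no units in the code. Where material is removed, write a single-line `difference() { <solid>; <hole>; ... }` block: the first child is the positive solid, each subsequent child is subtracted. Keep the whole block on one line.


difference() { cube([2457, 160, 2947]); translate([356, 0, 1614]) cube([641, 160, 663]); }


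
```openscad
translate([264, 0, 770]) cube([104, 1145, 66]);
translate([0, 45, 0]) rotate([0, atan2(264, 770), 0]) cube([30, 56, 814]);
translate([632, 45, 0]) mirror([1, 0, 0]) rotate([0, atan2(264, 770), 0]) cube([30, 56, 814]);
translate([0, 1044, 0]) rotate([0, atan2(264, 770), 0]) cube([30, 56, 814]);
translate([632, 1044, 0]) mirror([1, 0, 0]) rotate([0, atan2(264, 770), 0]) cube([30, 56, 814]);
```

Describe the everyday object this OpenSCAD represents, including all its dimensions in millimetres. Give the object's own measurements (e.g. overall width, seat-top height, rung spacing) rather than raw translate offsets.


A sawhorse. A 104×1145×66 mm beam (x, y, z) sits on two A-frame leg pairs. Each pair is two raked legs of 30×56 mm section (56 mm along y) splaying symmetrically in x. Each leg rises 770 mm vertically over 264 mm of horizontal reach and is 814 mm long along its own axis. Every leg's outer bottom edge rests on the floor and its outer top edge meets a bottom edge of the beam — the left legs (tilting toward +x) meet the beam's −x bottom edge, the right legs (their mirror images, tilting toward −x) meet its +x bottom edge — so the leg tops tuck under the beam, the beam's underside is 770 mm above the floor, and the feet are 632 mm apart outside-to-outside with the beam centred between them. The two leg pairs are set in 45 mm from either end of the beam.


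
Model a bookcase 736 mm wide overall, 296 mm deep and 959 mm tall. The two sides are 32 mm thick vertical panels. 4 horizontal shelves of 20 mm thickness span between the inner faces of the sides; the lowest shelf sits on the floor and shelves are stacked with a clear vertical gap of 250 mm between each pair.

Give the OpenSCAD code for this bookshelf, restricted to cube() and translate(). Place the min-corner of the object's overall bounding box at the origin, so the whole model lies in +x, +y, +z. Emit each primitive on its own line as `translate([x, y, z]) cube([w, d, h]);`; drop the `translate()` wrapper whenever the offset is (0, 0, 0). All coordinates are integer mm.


cube([32, 296, 959]);
translate([704, 0, 0]) cube([32, 296, 959]);
translate([32, 0, 0]) cube([672, 296, 20]);
translate([32, 0, 270]) cube([672, 296, 20]);
translate([32, 0, 540]) cube([672, 296, 20]);
translate([32, 0, 810]) cube([672, 296, 20]);


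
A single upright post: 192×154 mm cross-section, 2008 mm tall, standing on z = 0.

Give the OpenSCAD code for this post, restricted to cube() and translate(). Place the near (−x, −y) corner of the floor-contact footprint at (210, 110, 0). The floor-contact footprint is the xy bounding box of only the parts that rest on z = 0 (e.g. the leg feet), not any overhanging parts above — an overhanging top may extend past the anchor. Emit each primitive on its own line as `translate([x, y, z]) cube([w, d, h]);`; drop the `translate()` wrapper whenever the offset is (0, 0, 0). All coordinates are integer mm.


translate([210, 110, 0]) cube([192, 154, 2008]);


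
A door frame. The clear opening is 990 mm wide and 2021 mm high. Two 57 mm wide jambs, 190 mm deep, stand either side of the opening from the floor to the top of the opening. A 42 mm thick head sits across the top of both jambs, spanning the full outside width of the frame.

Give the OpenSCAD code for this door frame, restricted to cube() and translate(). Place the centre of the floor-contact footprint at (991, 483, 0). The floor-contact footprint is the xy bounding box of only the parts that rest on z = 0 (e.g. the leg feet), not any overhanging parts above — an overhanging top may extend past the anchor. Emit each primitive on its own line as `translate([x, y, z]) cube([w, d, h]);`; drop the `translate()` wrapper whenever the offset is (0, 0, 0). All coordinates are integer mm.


translate([439, 388, 0]) cube([57, 190, 2021]);
translate([1486, 388, 0]) cube([57, 190, 2021]);
translate([439, 388, 2021]) cube([1104, 190, 42]);


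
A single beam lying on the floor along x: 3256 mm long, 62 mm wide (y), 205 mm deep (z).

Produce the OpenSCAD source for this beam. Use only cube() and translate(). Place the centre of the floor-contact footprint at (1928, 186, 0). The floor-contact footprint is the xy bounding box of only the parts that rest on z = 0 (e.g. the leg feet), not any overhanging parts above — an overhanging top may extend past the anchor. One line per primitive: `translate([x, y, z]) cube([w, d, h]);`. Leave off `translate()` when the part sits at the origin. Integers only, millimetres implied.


translate([300, 155, 0]) cube([3256, 62, 205]);


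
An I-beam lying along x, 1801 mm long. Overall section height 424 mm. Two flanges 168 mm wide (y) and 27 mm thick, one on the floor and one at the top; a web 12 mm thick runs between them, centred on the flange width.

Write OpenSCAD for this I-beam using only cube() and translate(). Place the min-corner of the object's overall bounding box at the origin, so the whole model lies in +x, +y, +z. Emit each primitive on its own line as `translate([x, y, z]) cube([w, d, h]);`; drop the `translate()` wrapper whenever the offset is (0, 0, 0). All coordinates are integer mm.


cube([1801, 168, 27]);
translate([0, 78, 27]) cube([1801, 12, 370]);
translate([0, 0, 397]) cube([1801, 168, 27]);


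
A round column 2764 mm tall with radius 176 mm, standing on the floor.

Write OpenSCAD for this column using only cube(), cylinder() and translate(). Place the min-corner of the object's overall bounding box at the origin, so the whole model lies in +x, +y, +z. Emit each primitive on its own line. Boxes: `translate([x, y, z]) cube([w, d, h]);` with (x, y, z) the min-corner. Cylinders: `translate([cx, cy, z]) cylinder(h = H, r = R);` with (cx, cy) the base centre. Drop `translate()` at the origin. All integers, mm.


translate([176, 176, 0]) cylinder(h = 2764, r = 176);


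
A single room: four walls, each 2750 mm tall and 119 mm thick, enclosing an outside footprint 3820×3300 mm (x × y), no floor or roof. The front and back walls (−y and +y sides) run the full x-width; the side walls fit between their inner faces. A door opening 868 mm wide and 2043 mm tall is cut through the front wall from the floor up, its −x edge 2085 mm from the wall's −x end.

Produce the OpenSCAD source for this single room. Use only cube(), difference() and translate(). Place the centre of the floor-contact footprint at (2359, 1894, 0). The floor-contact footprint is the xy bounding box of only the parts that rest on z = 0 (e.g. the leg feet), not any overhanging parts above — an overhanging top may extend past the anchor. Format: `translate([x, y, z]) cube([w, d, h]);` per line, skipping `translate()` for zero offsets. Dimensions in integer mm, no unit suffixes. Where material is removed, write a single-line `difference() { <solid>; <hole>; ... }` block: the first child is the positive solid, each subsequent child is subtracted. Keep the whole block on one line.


difference() { translate([449, 244, 0]) cube([3820, 119, 2750]); translate([2534, 244, 0]) cube([868, 119, 2043]); }
translate([449, 3425, 0]) cube([3820, 119, 2750]);
translate([449, 363, 0]) cube([119, 3062, 2750]);
translate([4150, 363, 0]) cube([119, 3062, 2750]);
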